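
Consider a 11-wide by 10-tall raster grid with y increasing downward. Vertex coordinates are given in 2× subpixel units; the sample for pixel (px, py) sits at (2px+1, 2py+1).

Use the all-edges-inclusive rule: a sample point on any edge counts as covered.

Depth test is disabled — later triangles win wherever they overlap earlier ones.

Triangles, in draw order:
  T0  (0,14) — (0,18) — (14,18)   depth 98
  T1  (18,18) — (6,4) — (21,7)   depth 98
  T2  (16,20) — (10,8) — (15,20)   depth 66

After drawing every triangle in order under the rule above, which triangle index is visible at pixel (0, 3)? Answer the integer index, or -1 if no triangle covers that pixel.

T0:
  2·area = 56  (B↔C swapped to make it positive)
  edge (0, 14)→(14, 18): d=(14,4) inclusive
  edge (14, 18)→(0, 18): d=(-14,0) inclusive
  edge (0, 18)→(0, 14): d=(0,-4) inclusive
    (0,7)@(1, 15): e=[10,42,4] → █
    (1,7)@(3, 15): e=[2,42,12] → █
    (2,7)@(5, 15): e=[-6,42,20] → ·
    (0,8)@(1, 17): e=[38,14,4] → █
    (2,8)@(5, 17): e=[22,14,20] → █
    (3,8)@(7, 17): e=[14,14,28] → █
    (4,8)@(9, 17): e=[6,14,36] → █
    (5,8)@(11, 17): e=[-2,14,44] → ·
    (0,9)@(1, 19): e=[66,-14,4] → ·
    (1,9)@(3, 19): e=[58,-14,12] → ·
    (2,9)@(5, 19): e=[50,-14,20] → ·
    (3,9)@(7, 19): e=[42,-14,28] → ·
  covered (7 px):
    · · · · · · · · · · ·
    · · · · · · · · · · ·
    · · · · · · · · · · ·
    · · · · · · · · · · ·
    · · · · · · · · · · ·
    · · · · · · · · · · ·
    · · · · · · · · · · ·
    █ █ · · · · · · · · ·
    █ █ █ █ █ · · · · · ·
    · · · · · · · · · · ·
T1:
  2·area = 174
  edge (18, 18)→(6, 4): d=(-12,-14) inclusive
  edge (6, 4)→(21, 7): d=(15,3) inclusive
  edge (21, 7)→(18, 18): d=(-3,11) inclusive
    (0,1)@(1, 3): e=[-58,0,232] → ·  [on edge]
    (3,2)@(7, 5): e=[2,12,160] → █
    (4,2)@(9, 5): e=[30,6,138] → █
    (5,2)@(11, 5): e=[58,0,116] → █  [on edge]
    (6,2)@(13, 5): e=[86,-6,94] → ·
    (3,3)@(7, 7): e=[-22,42,154] → ·
    (4,3)@(9, 7): e=[6,36,132] → █
    (6,3)@(13, 7): e=[62,24,88] → █
    (7,3)@(15, 7): e=[90,18,66] → █
    (8,3)@(17, 7): e=[118,12,44] → █
    (9,3)@(19, 7): e=[146,6,22] → █
    (10,3)@(21, 7): e=[174,0,0] → █  [on edge]
  covered (23 px):
    · · · · · · · · · · ·
    · · · · · · · · · · ·
    · · · █ █ █ · · · · ·
    · · · · █ █ █ █ █ █ █
    · · · · · █ █ █ █ █ ·
    · · · · · · █ █ █ █ ·
    · · · · · · · █ █ █ ·
    · · · · · · · · █ · ·
    · · · · · · · · · · ·
    · · · · · · · · · · ·
T2:
  2·area = 12  (B↔C swapped to make it positive)
  edge (16, 20)→(15, 20): d=(-1,0) inclusive
  edge (15, 20)→(10, 8): d=(-5,-12) inclusive
  edge (10, 8)→(16, 20): d=(6,12) inclusive
    (6,7)@(13, 15): e=[5,1,6] → █
    (7,7)@(15, 15): e=[5,25,-18] → ·
    (6,8)@(13, 17): e=[3,-9,18] → ·
    (7,9)@(15, 19): e=[1,5,6] → █
    (8,9)@(17, 19): e=[1,29,-18] → ·
  covered (2 px):
    · · · · · · · · · · ·
    · · · · · · · · · · ·
    · · · · · · · · · · ·
    · · · · · · · · · · ·
    · · · · · · · · · · ·
    · · · · · · · · · · ·
    · · · · · · · · · · ·
    · · · · · · █ · · · ·
    · · · · · · · · · · ·
    · · · · · · · █ · · ·

Z-buffer (winner per pixel, '.' = empty):
  . . . . . . . . . . .
  . . . . . . . . . . .
  . . . 1 1 1 . . . . .
  . . . . 1 1 1 1 1 1 1
  . . . . . 1 1 1 1 1 .
  . . . . . . 1 1 1 1 .
  . . . . . . . 1 1 1 .
  0 0 . . . . 2 . 1 . .
  0 0 0 0 0 . . . . . .
  . . . . . . . 2 . . .

Final: -1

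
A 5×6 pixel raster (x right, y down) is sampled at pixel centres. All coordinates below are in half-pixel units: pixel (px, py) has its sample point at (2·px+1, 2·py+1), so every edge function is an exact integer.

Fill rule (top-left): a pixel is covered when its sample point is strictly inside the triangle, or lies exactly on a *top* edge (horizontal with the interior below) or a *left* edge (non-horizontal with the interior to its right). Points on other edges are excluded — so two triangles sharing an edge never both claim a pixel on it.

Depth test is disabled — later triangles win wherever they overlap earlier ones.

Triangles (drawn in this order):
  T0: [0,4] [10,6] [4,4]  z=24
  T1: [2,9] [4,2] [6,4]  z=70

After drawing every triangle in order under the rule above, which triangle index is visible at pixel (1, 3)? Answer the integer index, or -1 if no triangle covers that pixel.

T0:
  2·area = 8  (B↔C swapped to make it positive)
  edge (0, 4)→(4, 4): d=(4,0) top-left  bias=+0
  edge (4, 4)→(10, 6): d=(6,2) right/bottom  bias=-1
  edge (10, 6)→(0, 4): d=(-10,-2) top-left  bias=+0
    (0,1)@(1, 3): e=[-4,0,12] → ·  [on edge]
    (2,2)@(5, 5): e=[4,4,0] → #  [on edge]
    (3,2)@(7, 5): e=[4,0,4] → ·  [on edge]
    (2,3)@(5, 7): e=[12,16,-20] → ·
  covered (1 px):
    · · · · ·
    · · · · ·
    · · # · ·
    · · · · ·
    · · · · ·
    · · · · ·
T1:
  2·area = 18
  edge (2, 9)→(4, 2): d=(2,-7) top-left  bias=+0
  edge (4, 2)→(6, 4): d=(2,2) right/bottom  bias=-1
  edge (6, 4)→(2, 9): d=(-4,5) right/bottom  bias=-1
    (1,0)@(3, 1): e=[-9,0,27] → ·  [on edge]
    (2,1)@(5, 3): e=[9,0,9] → ·  [on edge]
    (2,2)@(5, 5): e=[13,4,1] → #
    (3,2)@(7, 5): e=[27,0,-9] → ·  [on edge]
    (1,3)@(3, 7): e=[3,12,3] → #
    (2,3)@(5, 7): e=[17,8,-7] → ·
    (4,3)@(9, 7): e=[45,0,-27] → ·  [on edge]
    (1,4)@(3, 9): e=[7,16,-5] → ·
  covered (2 px):
    · · · · ·
    · · · · ·
    · · # · ·
    · # · · ·
    · · · · ·
    · · · · ·

Z-buffer (winner per pixel, '.' = empty):
  . . . . .
  . . . . .
  . . 1 . .
  . 1 . . .
  . . . . .
  . . . . .

Result: 1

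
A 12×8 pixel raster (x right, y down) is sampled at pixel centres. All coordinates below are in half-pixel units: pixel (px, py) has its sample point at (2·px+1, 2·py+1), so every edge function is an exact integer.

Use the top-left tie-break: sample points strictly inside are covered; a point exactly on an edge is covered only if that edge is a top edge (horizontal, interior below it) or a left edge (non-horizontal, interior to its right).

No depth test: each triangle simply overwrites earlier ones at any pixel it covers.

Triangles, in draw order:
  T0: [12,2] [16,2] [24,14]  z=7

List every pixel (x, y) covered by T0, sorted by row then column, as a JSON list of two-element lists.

T0:
  2·area = 48
  edge (12, 2)→(16, 2): d=(4,0) top-left  bias=+0
  edge (16, 2)→(24, 14): d=(8,12) right/bottom  bias=-1
  edge (24, 14)→(12, 2): d=(-12,-12) top-left  bias=+0
    (5,0)@(11, 1): e=[-4,52,0] → .  [on edge]
    (6,1)@(13, 3): e=[4,44,0] → X  [on edge]
    (7,1)@(15, 3): e=[4,20,24] → X
    (8,1)@(17, 3): e=[4,-4,48] → .
    (6,2)@(13, 5): e=[12,60,-24] → .
    (7,2)@(15, 5): e=[12,36,0] → X  [on edge]
    (8,2)@(17, 5): e=[12,12,24] → X
    (9,2)@(19, 5): e=[12,-12,48] → .
    (7,3)@(15, 7): e=[20,52,-24] → .
    (8,3)@(17, 7): e=[20,28,0] → X  [on edge]
    (9,3)@(19, 7): e=[20,4,24] → X
    (10,3)@(21, 7): e=[20,-20,48] → .
    (9,4)@(19, 9): e=[28,20,0] → X  [on edge]
    (10,5)@(21, 11): e=[36,12,0] → X  [on edge]
    (11,6)@(23, 13): e=[44,4,0] → X  [on edge]
  covered (9 px):
    . . . . . . . . . . . .
    . . . . . . X X . . . .
    . . . . . . . X X . . .
    . . . . . . . . X X . .
    . . . . . . . . . X . .
    . . . . . . . . . . X .
    . . . . . . . . . . . X
    . . . . . . . . . . . .

Result: [[6,1],[7,1],[7,2],[8,2],[8,3],[9,3],[9,4],[10,5],[11,6]]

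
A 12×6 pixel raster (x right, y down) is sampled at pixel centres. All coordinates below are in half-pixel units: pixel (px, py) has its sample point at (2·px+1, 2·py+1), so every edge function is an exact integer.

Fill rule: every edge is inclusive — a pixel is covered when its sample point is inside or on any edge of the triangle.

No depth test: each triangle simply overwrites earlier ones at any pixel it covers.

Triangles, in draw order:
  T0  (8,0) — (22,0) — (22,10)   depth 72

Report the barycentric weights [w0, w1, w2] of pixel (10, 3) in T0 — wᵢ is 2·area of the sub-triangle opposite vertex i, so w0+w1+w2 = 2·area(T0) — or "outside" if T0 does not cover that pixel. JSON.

T0:
  2·area = 140
  edge (8, 0)→(22, 0): d=(14,0) inclusive
  edge (22, 0)→(22, 10): d=(0,10) inclusive
  edge (22, 10)→(8, 0): d=(-14,-10) inclusive
    (5,0)@(11, 1): e=[14,110,16] → X
    (6,0)@(13, 1): e=[14,90,36] → X
    (7,0)@(15, 1): e=[14,70,56] → X
    (8,0)@(17, 1): e=[14,50,76] → X
    (9,0)@(19, 1): e=[14,30,96] → X
    (10,0)@(21, 1): e=[14,10,116] → X
    (11,0)@(23, 1): e=[14,-10,136] → .
    (5,1)@(11, 3): e=[42,110,-12] → .
    (6,1)@(13, 3): e=[42,90,8] → X
    (11,1)@(23, 3): e=[42,-10,108] → .
    (6,2)@(13, 5): e=[70,90,-20] → .
    (7,2)@(15, 5): e=[70,70,0] → X  [on edge]
  covered (18 px):
    . . . . . X X X X X X .
    . . . . . . X X X X X .
    . . . . . . . X X X X .
    . . . . . . . . . X X .
    . . . . . . . . . . X .
    . . . . . . . . . . . .

Final: [10,32,98]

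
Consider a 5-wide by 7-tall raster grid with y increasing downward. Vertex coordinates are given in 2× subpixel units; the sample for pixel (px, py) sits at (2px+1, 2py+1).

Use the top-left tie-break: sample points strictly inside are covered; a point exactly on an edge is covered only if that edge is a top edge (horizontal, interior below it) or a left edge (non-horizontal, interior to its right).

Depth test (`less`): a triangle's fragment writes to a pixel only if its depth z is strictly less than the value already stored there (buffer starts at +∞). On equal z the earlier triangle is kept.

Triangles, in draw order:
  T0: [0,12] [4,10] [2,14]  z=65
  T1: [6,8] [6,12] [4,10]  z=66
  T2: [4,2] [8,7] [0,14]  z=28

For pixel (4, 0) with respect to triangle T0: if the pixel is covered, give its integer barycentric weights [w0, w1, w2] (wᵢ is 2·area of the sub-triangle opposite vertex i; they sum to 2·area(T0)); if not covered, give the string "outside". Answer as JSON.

T0:
  2·area = 12
  edge (0, 12)→(4, 10): d=(4,-2) top-left  bias=+0
  edge (4, 10)→(2, 14): d=(-2,4) right/bottom  bias=-1
  edge (2, 14)→(0, 12): d=(-2,-2) top-left  bias=+0
    (1,5)@(3, 11): e=[2,2,8] → X
    (2,5)@(5, 11): e=[6,-6,12] → .
    (0,6)@(1, 13): e=[6,6,0] → X  [on edge]
    (1,6)@(3, 13): e=[10,-2,4] → .
  covered (2 px):
    . . . . .
    . . . . .
    . . . . .
    . . . . .
    . . . . .
    . X . . .
    X . . . .
T1:
  2·area = 8
  edge (6, 8)→(6, 12): d=(0,4) right/bottom  bias=-1
  edge (6, 12)→(4, 10): d=(-2,-2) top-left  bias=+0
  edge (4, 10)→(6, 8): d=(2,-2) top-left  bias=+0
    (4,2)@(9, 5): e=[-12,20,0] → .  [on edge]
    (0,3)@(1, 7): e=[20,0,-12] → .  [on edge]
    (3,3)@(7, 7): e=[-4,12,0] → .  [on edge]
    (1,4)@(3, 9): e=[12,0,-4] → .  [on edge]
    (2,4)@(5, 9): e=[4,4,0] → X  [on edge]
    (3,4)@(7, 9): e=[-4,8,4] → .
    (1,5)@(3, 11): e=[12,-4,0] → .  [on edge]
    (2,5)@(5, 11): e=[4,0,4] → X  [on edge]
    (3,5)@(7, 11): e=[-4,4,8] → .
    (0,6)@(1, 13): e=[20,-12,0] → .  [on edge]
    (2,6)@(5, 13): e=[4,-4,8] → .
    (3,6)@(7, 13): e=[-4,0,12] → .  [on edge]
  covered (2 px):
    . . . . .
    . . . . .
    . . . . .
    . . . . .
    . . X . .
    . . X . .
    . . . . .
T2:
  2·area = 68
  edge (4, 2)→(8, 7): d=(4,5) right/bottom  bias=-1
  edge (8, 7)→(0, 14): d=(-8,7) right/bottom  bias=-1
  edge (0, 14)→(4, 2): d=(4,-12) top-left  bias=+0
    (1,2)@(3, 5): e=[17,51,0] → X  [on edge]
    (2,2)@(5, 5): e=[7,37,24] → X
    (3,2)@(7, 5): e=[-3,23,48] → .
    (1,3)@(3, 7): e=[25,35,8] → X
    (3,3)@(7, 7): e=[5,7,56] → X
    (4,3)@(9, 7): e=[-5,-7,80] → .
    (1,4)@(3, 9): e=[33,19,16] → X
    (3,4)@(7, 9): e=[13,-9,64] → .
    (0,5)@(1, 11): e=[51,17,0] → X  [on edge]
    (2,5)@(5, 11): e=[31,-11,48] → .
    (0,6)@(1, 13): e=[59,1,8] → X
    (1,6)@(3, 13): e=[49,-13,32] → .
  covered (10 px):
    . . . . .
    . . . . .
    . X X . .
    . X X X .
    . X X . .
    X X . . .
    X . . . .

Answer: "outside"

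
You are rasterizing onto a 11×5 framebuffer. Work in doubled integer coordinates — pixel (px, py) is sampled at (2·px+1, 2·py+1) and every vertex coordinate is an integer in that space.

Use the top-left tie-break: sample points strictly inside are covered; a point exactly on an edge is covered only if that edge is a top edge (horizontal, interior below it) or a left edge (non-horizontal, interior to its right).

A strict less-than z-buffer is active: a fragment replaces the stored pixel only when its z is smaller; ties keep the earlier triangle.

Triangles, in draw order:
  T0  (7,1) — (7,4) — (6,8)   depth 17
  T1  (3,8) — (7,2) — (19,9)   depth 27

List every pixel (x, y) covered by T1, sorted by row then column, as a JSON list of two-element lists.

T0:
  2·area = 3
  edge (7, 1)→(7, 4): d=(0,3) right/bottom  bias=-1
  edge (7, 4)→(6, 8): d=(-1,4) right/bottom  bias=-1
  edge (6, 8)→(7, 1): d=(1,-7) top-left  bias=+0
    (3,0)@(7, 1): e=[0,3,0] → ·  [on edge]
    (3,1)@(7, 3): e=[0,1,2] → ·  [on edge]
    (3,2)@(7, 5): e=[0,-1,4] → ·  [on edge]
    (3,3)@(7, 7): e=[0,-3,6] → ·  [on edge]
    (3,4)@(7, 9): e=[0,-5,8] → ·  [on edge]
  covered (0 px):
    · · · · · · · · · · ·
    · · · · · · · · · · ·
    · · · · · · · · · · ·
    · · · · · · · · · · ·
    · · · · · · · · · · ·
T1:
  2·area = 100
  edge (3, 8)→(7, 2): d=(4,-6) top-left  bias=+0
  edge (7, 2)→(19, 9): d=(12,7) right/bottom  bias=-1
  edge (19, 9)→(3, 8): d=(-16,-1) top-left  bias=+0
    (3,1)@(7, 3): e=[4,12,84] → #
    (4,1)@(9, 3): e=[16,-2,86] → ·
    (2,2)@(5, 5): e=[0,50,50] → #  [on edge]
    (4,2)@(9, 5): e=[24,22,54] → #
    (5,2)@(11, 5): e=[36,8,56] → #
    (6,2)@(13, 5): e=[48,-6,58] → ·
    (2,3)@(5, 7): e=[8,74,18] → #
    (6,3)@(13, 7): e=[56,18,26] → #
    (7,3)@(15, 7): e=[68,4,28] → #
    (8,3)@(17, 7): e=[80,-10,30] → ·
    (2,4)@(5, 9): e=[16,98,-14] → ·
    (3,4)@(7, 9): e=[28,84,-12] → ·
    (9,4)@(19, 9): e=[100,0,0] → ·  [on edge]
  covered (11 px):
    · · · · · · · · · · ·
    · · · # · · · · · · ·
    · · # # # # · · · · ·
    · · # # # # # # · · ·
    · · · · · · · · · · ·

Answer: [[3,1],[2,2],[3,2],[4,2],[5,2],[2,3],[3,3],[4,3],[5,3],[6,3],[7,3]]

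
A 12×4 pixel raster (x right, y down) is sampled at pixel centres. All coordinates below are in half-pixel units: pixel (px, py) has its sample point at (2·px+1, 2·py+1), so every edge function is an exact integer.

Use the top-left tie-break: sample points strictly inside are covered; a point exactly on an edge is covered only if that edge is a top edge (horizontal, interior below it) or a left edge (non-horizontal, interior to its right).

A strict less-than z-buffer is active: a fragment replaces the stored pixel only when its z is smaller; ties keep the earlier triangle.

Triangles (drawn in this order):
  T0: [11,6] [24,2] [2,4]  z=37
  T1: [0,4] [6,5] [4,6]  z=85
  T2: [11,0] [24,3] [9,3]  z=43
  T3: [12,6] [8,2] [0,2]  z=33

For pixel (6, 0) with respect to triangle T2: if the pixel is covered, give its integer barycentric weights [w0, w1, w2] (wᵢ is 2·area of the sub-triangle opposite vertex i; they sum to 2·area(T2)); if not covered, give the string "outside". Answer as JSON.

T0:
  2·area = 62  (B↔C swapped to make it positive)
  edge (11, 6)→(2, 4): d=(-9,-2) top-left  bias=+0
  edge (2, 4)→(24, 2): d=(22,-2) top-left  bias=+0
  edge (24, 2)→(11, 6): d=(-13,4) right/bottom  bias=-1
    (6,1)@(13, 3): e=[31,0,31] → #  [on edge]
    (7,1)@(15, 3): e=[35,4,23] → #
    (8,1)@(17, 3): e=[39,8,15] → #
    (9,1)@(19, 3): e=[43,12,7] → #
    (10,1)@(21, 3): e=[47,16,-1] → ·
    (3,2)@(7, 5): e=[1,32,29] → #
    (4,2)@(9, 5): e=[5,36,21] → #
    (5,2)@(11, 5): e=[9,40,13] → #
    (7,2)@(15, 5): e=[17,48,-3] → ·
    (8,2)@(17, 5): e=[21,52,-11] → ·
    (9,2)@(19, 5): e=[25,56,-19] → ·
    (3,3)@(7, 7): e=[-17,76,3] → ·
  covered (8 px):
    · · · · · · · · · · · ·
    · · · · · · # # # # · ·
    · · · # # # # · · · · ·
    · · · · · · · · · · · ·
T1:
  2·area = 8
  edge (0, 4)→(6, 5): d=(6,1) right/bottom  bias=-1
  edge (6, 5)→(4, 6): d=(-2,1) right/bottom  bias=-1
  edge (4, 6)→(0, 4): d=(-4,-2) top-left  bias=+0
    (1,2)@(3, 5): e=[3,3,2] → #
    (2,2)@(5, 5): e=[1,1,6] → #
    (3,2)@(7, 5): e=[-1,-1,10] → ·
    (1,3)@(3, 7): e=[15,-1,-6] → ·
    (2,3)@(5, 7): e=[13,-3,-2] → ·
  covered (2 px):
    · · · · · · · · · · · ·
    · · · · · · · · · · · ·
    · # # · · · · · · · · ·
    · · · · · · · · · · · ·
T2:
  2·area = 45
  edge (11, 0)→(24, 3): d=(13,3) right/bottom  bias=-1
  edge (24, 3)→(9, 3): d=(-15,0) right/bottom  bias=-1
  edge (9, 3)→(11, 0): d=(2,-3) top-left  bias=+0
    (5,0)@(11, 1): e=[13,30,2] → #
    (6,0)@(13, 1): e=[7,30,8] → #
    (7,0)@(15, 1): e=[1,30,14] → #
    (8,0)@(17, 1): e=[-5,30,20] → ·
    (0,1)@(1, 3): e=[69,0,-24] → ·  [on edge]
    (1,1)@(3, 3): e=[63,0,-18] → ·  [on edge]
    (2,1)@(5, 3): e=[57,0,-12] → ·  [on edge]
    (3,1)@(7, 3): e=[51,0,-6] → ·  [on edge]
    (4,1)@(9, 3): e=[45,0,0] → ·  [on edge]
    (5,1)@(11, 3): e=[39,0,6] → ·  [on edge]
    (6,1)@(13, 3): e=[33,0,12] → ·  [on edge]
    (7,1)@(15, 3): e=[27,0,18] → ·  [on edge]
    (8,1)@(17, 3): e=[21,0,24] → ·  [on edge]
    (9,1)@(19, 3): e=[15,0,30] → ·  [on edge]
    (10,1)@(21, 3): e=[9,0,36] → ·  [on edge]
    (11,1)@(23, 3): e=[3,0,42] → ·  [on edge]
  covered (3 px):
    · · · · · # # # · · · ·
    · · · · · · · · · · · ·
    · · · · · · · · · · · ·
    · · · · · · · · · · · ·
T3:
  2·area = 32  (B↔C swapped to make it positive)
  edge (12, 6)→(0, 2): d=(-12,-4) top-left  bias=+0
  edge (0, 2)→(8, 2): d=(8,0) top-left  bias=+0
  edge (8, 2)→(12, 6): d=(4,4) right/bottom  bias=-1
    (3,0)@(7, 1): e=[40,-8,0] → ·  [on edge]
    (1,1)@(3, 3): e=[0,8,24] → #  [on edge]
    (2,1)@(5, 3): e=[8,8,16] → #
    (3,1)@(7, 3): e=[16,8,8] → #
    (4,1)@(9, 3): e=[24,8,0] → ·  [on edge]
    (1,2)@(3, 5): e=[-24,24,32] → ·
    (2,2)@(5, 5): e=[-16,24,24] → ·
    (3,2)@(7, 5): e=[-8,24,16] → ·
    (4,2)@(9, 5): e=[0,24,8] → #  [on edge]
    (5,2)@(11, 5): e=[8,24,0] → ·  [on edge]
    (4,3)@(9, 7): e=[-24,40,16] → ·
    (6,3)@(13, 7): e=[-8,40,0] → ·  [on edge]
    (7,3)@(15, 7): e=[0,40,-8] → ·  [on edge]
  covered (4 px):
    · · · · · · · · · · · ·
    · # # # · · · · · · · ·
    · · · · # · · · · · · ·
    · · · · · · · · · · · ·

Final: [30,8,7]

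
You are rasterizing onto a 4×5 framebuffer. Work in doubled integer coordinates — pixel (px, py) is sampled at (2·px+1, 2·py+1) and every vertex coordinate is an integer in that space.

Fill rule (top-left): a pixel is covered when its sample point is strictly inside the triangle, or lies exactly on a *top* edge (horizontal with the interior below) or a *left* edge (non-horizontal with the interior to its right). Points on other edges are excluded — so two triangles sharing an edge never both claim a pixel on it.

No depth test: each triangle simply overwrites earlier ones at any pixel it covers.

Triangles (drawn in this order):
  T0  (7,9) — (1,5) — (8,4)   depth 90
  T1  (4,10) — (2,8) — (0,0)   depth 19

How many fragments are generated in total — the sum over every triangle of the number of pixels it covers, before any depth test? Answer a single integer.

T0:
  2·area = 34
  edge (7, 9)→(1, 5): d=(-6,-4) top-left  bias=+0
  edge (1, 5)→(8, 4): d=(7,-1) top-left  bias=+0
  edge (8, 4)→(7, 9): d=(-1,5) right/bottom  bias=-1
    (0,2)@(1, 5): e=[0,0,34] → █  [on edge]
    (1,2)@(3, 5): e=[8,2,24] → █
    (2,2)@(5, 5): e=[16,4,14] → █
    (3,2)@(7, 5): e=[24,6,4] → █
    (0,3)@(1, 7): e=[-12,14,32] → ·
    (1,3)@(3, 7): e=[-4,16,22] → ·
    (2,3)@(5, 7): e=[4,18,12] → █
    (2,4)@(5, 9): e=[-8,32,10] → ·
    (3,4)@(7, 9): e=[0,34,0] → ·  [on edge]
  covered (6 px):
    · · · ·
    · · · ·
    █ █ █ █
    · · █ █
    · · · ·
T1:
  2·area = 12
  edge (4, 10)→(2, 8): d=(-2,-2) top-left  bias=+0
  edge (2, 8)→(0, 0): d=(-2,-8) top-left  bias=+0
  edge (0, 0)→(4, 10): d=(4,10) right/bottom  bias=-1
    (0,1)@(1, 3): e=[8,2,2] → █
    (1,1)@(3, 3): e=[12,18,-18] → ·
    (0,2)@(1, 5): e=[4,-2,10] → ·
    (0,3)@(1, 7): e=[0,-6,18] → ·  [on edge]
    (1,4)@(3, 9): e=[0,6,6] → █  [on edge]
    (2,4)@(5, 9): e=[4,22,-14] → ·
  covered (2 px):
    · · · ·
    █ · · ·
    · · · ·
    · · · ·
    · █ · ·

Answer: 8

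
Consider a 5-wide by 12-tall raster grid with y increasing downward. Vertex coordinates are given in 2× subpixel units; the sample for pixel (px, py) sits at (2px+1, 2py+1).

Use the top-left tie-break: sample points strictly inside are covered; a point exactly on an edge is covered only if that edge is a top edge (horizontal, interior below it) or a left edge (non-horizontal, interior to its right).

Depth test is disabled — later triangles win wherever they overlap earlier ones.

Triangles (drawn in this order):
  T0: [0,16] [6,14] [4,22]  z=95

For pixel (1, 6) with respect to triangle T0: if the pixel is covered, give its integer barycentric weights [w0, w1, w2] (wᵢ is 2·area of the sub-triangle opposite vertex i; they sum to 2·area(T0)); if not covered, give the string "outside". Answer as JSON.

T0:
  2·area = 44
  edge (0, 16)→(6, 14): d=(6,-2) top-left  bias=+0
  edge (6, 14)→(4, 22): d=(-2,8) right/bottom  bias=-1
  edge (4, 22)→(0, 16): d=(-4,-6) top-left  bias=+0
    (4,6)@(9, 13): e=[0,-22,66] → .  [on edge]
    (1,7)@(3, 15): e=[0,22,22] → X  [on edge]
    (2,7)@(5, 15): e=[4,6,34] → X
    (3,7)@(7, 15): e=[8,-10,46] → .
    (0,8)@(1, 17): e=[8,34,2] → X
    (3,8)@(7, 17): e=[20,-14,38] → .
    (0,9)@(1, 19): e=[20,30,-6] → .
    (1,9)@(3, 19): e=[24,14,6] → X
    (2,9)@(5, 19): e=[28,-2,18] → .
    (1,10)@(3, 21): e=[36,10,-2] → .
  covered (6 px):
    . . . . .
    . . . . .
    . . . . .
    . . . . .
    . . . . .
    . . . . .
    . . . . .
    . X X . .
    X X X . .
    . X . . .
    . . . . .
    . . . . .

Final: "outside"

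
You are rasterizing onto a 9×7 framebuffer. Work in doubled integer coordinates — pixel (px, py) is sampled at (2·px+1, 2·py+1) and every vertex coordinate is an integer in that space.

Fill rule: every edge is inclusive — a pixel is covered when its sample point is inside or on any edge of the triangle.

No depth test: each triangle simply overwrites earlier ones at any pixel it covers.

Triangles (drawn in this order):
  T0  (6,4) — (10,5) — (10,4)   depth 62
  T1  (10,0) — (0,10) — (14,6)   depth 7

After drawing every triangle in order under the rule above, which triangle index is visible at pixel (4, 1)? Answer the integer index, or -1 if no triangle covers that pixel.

T0:
  2·area = 4  (B↔C swapped to make it positive)
  edge (6, 4)→(10, 4): d=(4,0) inclusive
  edge (10, 4)→(10, 5): d=(0,1) inclusive
  edge (10, 5)→(6, 4): d=(-4,-1) inclusive
  covered (0 px):
    · · · · · · · · ·
    · · · · · · · · ·
    · · · · · · · · ·
    · · · · · · · · ·
    · · · · · · · · ·
    · · · · · · · · ·
    · · · · · · · · ·
T1:
  2·area = 100  (B↔C swapped to make it positive)
  edge (10, 0)→(14, 6): d=(4,6) inclusive
  edge (14, 6)→(0, 10): d=(-14,4) inclusive
  edge (0, 10)→(10, 0): d=(10,-10) inclusive
    (4,0)@(9, 1): e=[10,90,0] → █  [on edge]
    (5,0)@(11, 1): e=[-2,82,20] → ·
    (3,1)@(7, 3): e=[30,70,0] → █  [on edge]
    (5,1)@(11, 3): e=[6,54,40] → █
    (6,1)@(13, 3): e=[-6,46,60] → ·
    (2,2)@(5, 5): e=[50,50,0] → █  [on edge]
    (6,2)@(13, 5): e=[2,18,80] → █
    (7,2)@(15, 5): e=[-10,10,100] → ·
    (1,3)@(3, 7): e=[70,30,0] → █  [on edge]
    (5,3)@(11, 7): e=[22,-2,80] → ·
    (6,3)@(13, 7): e=[10,-10,100] → ·
    (0,4)@(1, 9): e=[90,10,0] → █  [on edge]
  covered (15 px):
    · · · · █ · · · ·
    · · · █ █ █ · · ·
    · · █ █ █ █ █ · ·
    · █ █ █ █ · · · ·
    █ █ · · · · · · ·
    · · · · · · · · ·
    · · · · · · · · ·

Z-buffer (winner per pixel, '.' = empty):
  . . . . 1 . . . .
  . . . 1 1 1 . . .
  . . 1 1 1 1 1 . .
  . 1 1 1 1 . . . .
  1 1 . . . . . . .
  . . . . . . . . .
  . . . . . . . . .

Result: 1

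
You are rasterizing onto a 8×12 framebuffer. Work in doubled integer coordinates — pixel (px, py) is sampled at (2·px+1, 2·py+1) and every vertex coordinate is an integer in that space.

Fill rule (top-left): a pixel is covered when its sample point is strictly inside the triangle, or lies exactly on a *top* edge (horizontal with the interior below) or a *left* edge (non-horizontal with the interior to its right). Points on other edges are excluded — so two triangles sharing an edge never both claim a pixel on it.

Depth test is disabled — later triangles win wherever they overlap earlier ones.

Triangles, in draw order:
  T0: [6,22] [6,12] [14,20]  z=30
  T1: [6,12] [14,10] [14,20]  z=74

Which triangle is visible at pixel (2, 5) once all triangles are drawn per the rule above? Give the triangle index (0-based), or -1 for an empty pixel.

T0:
  2·area = 80
  edge (6, 22)→(6, 12): d=(0,-10) top-left  bias=+0
  edge (6, 12)→(14, 20): d=(8,8) right/bottom  bias=-1
  edge (14, 20)→(6, 22): d=(-8,2) right/bottom  bias=-1
    (0,3)@(1, 7): e=[-50,0,130] → ·  [on edge]
    (1,4)@(3, 9): e=[-30,0,110] → ·  [on edge]
    (2,5)@(5, 11): e=[-10,0,90] → ·  [on edge]
    (3,6)@(7, 13): e=[10,0,70] → ·  [on edge]
    (3,7)@(7, 15): e=[10,16,54] → #
    (4,7)@(9, 15): e=[30,0,50] → ·  [on edge]
    (3,8)@(7, 17): e=[10,32,38] → #
    (4,8)@(9, 17): e=[30,16,34] → #
    (5,8)@(11, 17): e=[50,0,30] → ·  [on edge]
    (3,9)@(7, 19): e=[10,48,22] → #
    (5,9)@(11, 19): e=[50,16,14] → #
    (6,9)@(13, 19): e=[70,0,10] → ·  [on edge]
    (7,10)@(15, 21): e=[90,0,-10] → ·  [on edge]
  covered (8 px):
    · · · · · · · ·
    · · · · · · · ·
    · · · · · · · ·
    · · · · · · · ·
    · · · · · · · ·
    · · · · · · · ·
    · · · · · · · ·
    · · · # · · · ·
    · · · # # · · ·
    · · · # # # · ·
    · · · # # · · ·
    · · · · · · · ·
T1:
  2·area = 80
  edge (6, 12)→(14, 10): d=(8,-2) top-left  bias=+0
  edge (14, 10)→(14, 20): d=(0,10) right/bottom  bias=-1
  edge (14, 20)→(6, 12): d=(-8,-8) top-left  bias=+0
    (0,3)@(1, 7): e=[-50,130,0] → ·  [on edge]
    (1,4)@(3, 9): e=[-30,110,0] → ·  [on edge]
    (2,5)@(5, 11): e=[-10,90,0] → ·  [on edge]
    (5,5)@(11, 11): e=[2,30,48] → #
    (6,5)@(13, 11): e=[6,10,64] → #
    (7,5)@(15, 11): e=[10,-10,80] → ·
    (3,6)@(7, 13): e=[10,70,0] → #  [on edge]
    (4,6)@(9, 13): e=[14,50,16] → #
    (7,6)@(15, 13): e=[26,-10,64] → ·
    (3,7)@(7, 15): e=[26,70,-16] → ·
    (4,7)@(9, 15): e=[30,50,0] → #  [on edge]
    (7,7)@(15, 15): e=[42,-10,48] → ·
    (5,8)@(11, 17): e=[50,30,0] → #  [on edge]
    (6,9)@(13, 19): e=[70,10,0] → #  [on edge]
    (7,10)@(15, 21): e=[90,-10,0] → ·  [on edge]
  covered (12 px):
    · · · · · · · ·
    · · · · · · · ·
    · · · · · · · ·
    · · · · · · · ·
    · · · · · · · ·
    · · · · · # # ·
    · · · # # # # ·
    · · · · # # # ·
    · · · · · # # ·
    · · · · · · # ·
    · · · · · · · ·
    · · · · · · · ·

Z-buffer (winner per pixel, '.' = empty):
  . . . . . . . .
  . . . . . . . .
  . . . . . . . .
  . . . . . . . .
  . . . . . . . .
  . . . . . 1 1 .
  . . . 1 1 1 1 .
  . . . 0 1 1 1 .
  . . . 0 0 1 1 .
  . . . 0 0 0 1 .
  . . . 0 0 . . .
  . . . . . . . .

Final: -1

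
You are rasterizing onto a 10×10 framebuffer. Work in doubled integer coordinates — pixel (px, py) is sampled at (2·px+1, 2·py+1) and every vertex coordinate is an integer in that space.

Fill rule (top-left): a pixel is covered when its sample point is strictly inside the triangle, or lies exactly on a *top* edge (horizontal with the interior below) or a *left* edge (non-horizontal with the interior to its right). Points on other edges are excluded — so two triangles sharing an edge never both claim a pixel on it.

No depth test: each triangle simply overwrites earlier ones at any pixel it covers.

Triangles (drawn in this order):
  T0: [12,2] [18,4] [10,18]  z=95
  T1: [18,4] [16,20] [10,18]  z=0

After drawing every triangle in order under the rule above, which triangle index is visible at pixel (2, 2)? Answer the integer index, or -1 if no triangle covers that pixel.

T0:
  2·area = 100
  edge (12, 2)→(18, 4): d=(6,2) right/bottom  bias=-1
  edge (18, 4)→(10, 18): d=(-8,14) right/bottom  bias=-1
  edge (10, 18)→(12, 2): d=(2,-16) top-left  bias=+0
    (4,0)@(9, 1): e=[0,150,-50] → ·  [on edge]
    (6,1)@(13, 3): e=[4,78,18] → #
    (7,1)@(15, 3): e=[0,50,50] → ·  [on edge]
    (6,2)@(13, 5): e=[16,62,22] → #
    (7,2)@(15, 5): e=[12,34,54] → #
    (8,2)@(17, 5): e=[8,6,86] → #
    (9,2)@(19, 5): e=[4,-22,118] → ·
    (6,3)@(13, 7): e=[28,46,26] → #
    (8,3)@(17, 7): e=[20,-10,90] → ·
    (6,4)@(13, 9): e=[40,30,30] → #
    (8,4)@(17, 9): e=[32,-26,94] → ·
    (5,5)@(11, 11): e=[56,42,2] → #
  covered (12 px):
    · · · · · · · · · ·
    · · · · · · # · · ·
    · · · · · · # # # ·
    · · · · · · # # · ·
    · · · · · · # # · ·
    · · · · · # # · · ·
    · · · · · # · · · ·
    · · · · · # · · · ·
    · · · · · · · · · ·
    · · · · · · · · · ·
T1:
  2·area = 100
  edge (18, 4)→(16, 20): d=(-2,16) right/bottom  bias=-1
  edge (16, 20)→(10, 18): d=(-6,-2) top-left  bias=+0
  edge (10, 18)→(18, 4): d=(8,-14) top-left  bias=+0
    (8,3)@(17, 7): e=[10,80,10] → #
    (9,3)@(19, 7): e=[-22,84,38] → ·
    (8,4)@(17, 9): e=[6,68,26] → #
    (9,4)@(19, 9): e=[-26,72,54] → ·
    (7,5)@(15, 11): e=[34,52,14] → #
    (9,5)@(19, 11): e=[-30,60,70] → ·
    (6,6)@(13, 13): e=[62,36,2] → #
    (8,6)@(17, 13): e=[-2,44,58] → ·
    (0,7)@(1, 15): e=[250,0,-150] → ·  [on edge]
    (6,7)@(13, 15): e=[58,24,18] → #
    (8,7)@(17, 15): e=[-6,32,74] → ·
    (3,8)@(7, 17): e=[150,0,-50] → ·  [on edge]
    (6,9)@(13, 19): e=[50,0,50] → #  [on edge]
  covered (13 px):
    · · · · · · · · · ·
    · · · · · · · · · ·
    · · · · · · · · · ·
    · · · · · · · · # ·
    · · · · · · · · # ·
    · · · · · · · # # ·
    · · · · · · # # · ·
    · · · · · · # # · ·
    · · · · · # # # · ·
    · · · · · · # # · ·

Z-buffer (winner per pixel, '.' = empty):
  . . . . . . . . . .
  . . . . . . 0 . . .
  . . . . . . 0 0 0 .
  . . . . . . 0 0 1 .
  . . . . . . 0 0 1 .
  . . . . . 0 0 1 1 .
  . . . . . 0 1 1 . .
  . . . . . 0 1 1 . .
  . . . . . 1 1 1 . .
  . . . . . . 1 1 . .

Result: -1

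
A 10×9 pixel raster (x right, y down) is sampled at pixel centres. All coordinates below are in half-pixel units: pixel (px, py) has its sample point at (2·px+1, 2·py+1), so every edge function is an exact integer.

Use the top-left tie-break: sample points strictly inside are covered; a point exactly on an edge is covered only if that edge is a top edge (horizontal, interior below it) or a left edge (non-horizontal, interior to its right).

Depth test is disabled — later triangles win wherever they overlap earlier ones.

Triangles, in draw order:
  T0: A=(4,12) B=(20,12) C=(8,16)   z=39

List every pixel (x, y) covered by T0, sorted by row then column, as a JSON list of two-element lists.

T0:
  2·area = 64
  edge (4, 12)→(20, 12): d=(16,0) top-left  bias=+0
  edge (20, 12)→(8, 16): d=(-12,4) right/bottom  bias=-1
  edge (8, 16)→(4, 12): d=(-4,-4) top-left  bias=+0
    (0,4)@(1, 9): e=[-48,112,0] → ·  [on edge]
    (1,5)@(3, 11): e=[-16,80,0] → ·  [on edge]
    (2,6)@(5, 13): e=[16,48,0] → #  [on edge]
    (3,6)@(7, 13): e=[16,40,8] → #
    (4,6)@(9, 13): e=[16,32,16] → #
    (5,6)@(11, 13): e=[16,24,24] → #
    (6,6)@(13, 13): e=[16,16,32] → #
    (7,6)@(15, 13): e=[16,8,40] → #
    (8,6)@(17, 13): e=[16,0,48] → ·  [on edge]
    (2,7)@(5, 15): e=[48,24,-8] → ·
    (3,7)@(7, 15): e=[48,16,0] → #  [on edge]
    (5,7)@(11, 15): e=[48,0,16] → ·  [on edge]
    (2,8)@(5, 17): e=[80,0,-16] → ·  [on edge]
    (4,8)@(9, 17): e=[80,-16,0] → ·  [on edge]
  covered (8 px):
    · · · · · · · · · ·
    · · · · · · · · · ·
    · · · · · · · · · ·
    · · · · · · · · · ·
    · · · · · · · · · ·
    · · · · · · · · · ·
    · · # # # # # # · ·
    · · · # # · · · · ·
    · · · · · · · · · ·

Final: [[2,6],[3,6],[4,6],[5,6],[6,6],[7,6],[3,7],[4,7]]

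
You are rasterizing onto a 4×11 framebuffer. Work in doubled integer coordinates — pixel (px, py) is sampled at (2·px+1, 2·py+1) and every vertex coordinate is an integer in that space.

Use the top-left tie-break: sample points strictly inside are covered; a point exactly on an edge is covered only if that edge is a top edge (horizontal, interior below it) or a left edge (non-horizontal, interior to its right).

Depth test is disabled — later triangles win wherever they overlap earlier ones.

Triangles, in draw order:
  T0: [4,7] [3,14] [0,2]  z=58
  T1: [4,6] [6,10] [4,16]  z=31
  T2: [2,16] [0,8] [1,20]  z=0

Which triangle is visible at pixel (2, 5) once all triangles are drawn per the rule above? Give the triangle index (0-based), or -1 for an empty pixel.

T0:
  2·area = 33
  edge (4, 7)→(3, 14): d=(-1,7) right/bottom  bias=-1
  edge (3, 14)→(0, 2): d=(-3,-12) top-left  bias=+0
  edge (0, 2)→(4, 7): d=(4,5) right/bottom  bias=-1
    (0,2)@(1, 5): e=[23,3,7] → #
    (1,2)@(3, 5): e=[9,27,-3] → ·
    (0,3)@(1, 7): e=[21,-3,15] → ·
    (1,3)@(3, 7): e=[7,21,5] → #
    (2,3)@(5, 7): e=[-7,45,-5] → ·
    (1,4)@(3, 9): e=[5,15,13] → #
    (2,4)@(5, 9): e=[-9,39,3] → ·
    (1,5)@(3, 11): e=[3,9,21] → #
    (2,5)@(5, 11): e=[-11,33,11] → ·
    (1,6)@(3, 13): e=[1,3,29] → #
    (2,6)@(5, 13): e=[-13,27,19] → ·
    (1,7)@(3, 15): e=[-1,-3,37] → ·
  covered (5 px):
    · · · ·
    · · · ·
    # · · ·
    · # · ·
    · # · ·
    · # · ·
    · # · ·
    · · · ·
    · · · ·
    · · · ·
    · · · ·
T1:
  2·area = 20
  edge (4, 6)→(6, 10): d=(2,4) right/bottom  bias=-1
  edge (6, 10)→(4, 16): d=(-2,6) right/bottom  bias=-1
  edge (4, 16)→(4, 6): d=(0,-10) top-left  bias=+0
    (3,3)@(7, 7): e=[-10,0,30] → ·  [on edge]
    (2,4)@(5, 9): e=[2,8,10] → #
    (3,4)@(7, 9): e=[-6,-4,30] → ·
    (2,5)@(5, 11): e=[6,4,10] → #
    (3,5)@(7, 11): e=[-2,-8,30] → ·
    (2,6)@(5, 13): e=[10,0,10] → ·  [on edge]
    (1,9)@(3, 19): e=[30,0,-10] → ·  [on edge]
  covered (2 px):
    · · · ·
    · · · ·
    · · · ·
    · · · ·
    · · # ·
    · · # ·
    · · · ·
    · · · ·
    · · · ·
    · · · ·
    · · · ·
T2:
  2·area = 16  (B↔C swapped to make it positive)
  edge (2, 16)→(1, 20): d=(-1,4) right/bottom  bias=-1
  edge (1, 20)→(0, 8): d=(-1,-12) top-left  bias=+0
  edge (0, 8)→(2, 16): d=(2,8) right/bottom  bias=-1
    (0,6)@(1, 13): e=[7,7,2] → #
    (1,6)@(3, 13): e=[-1,31,-14] → ·
    (0,7)@(1, 15): e=[5,5,6] → #
    (1,7)@(3, 15): e=[-3,29,-10] → ·
    (0,8)@(1, 17): e=[3,3,10] → #
    (1,8)@(3, 17): e=[-5,27,-6] → ·
    (0,9)@(1, 19): e=[1,1,14] → #
    (1,9)@(3, 19): e=[-7,25,-2] → ·
    (0,10)@(1, 21): e=[-1,-1,18] → ·
  covered (4 px):
    · · · ·
    · · · ·
    · · · ·
    · · · ·
    · · · ·
    · · · ·
    # · · ·
    # · · ·
    # · · ·
    # · · ·
    · · · ·

Z-buffer (winner per pixel, '.' = empty):
  . . . .
  . . . .
  0 . . .
  . 0 . .
  . 0 1 .
  . 0 1 .
  2 0 . .
  2 . . .
  2 . . .
  2 . . .
  . . . .

Answer: 1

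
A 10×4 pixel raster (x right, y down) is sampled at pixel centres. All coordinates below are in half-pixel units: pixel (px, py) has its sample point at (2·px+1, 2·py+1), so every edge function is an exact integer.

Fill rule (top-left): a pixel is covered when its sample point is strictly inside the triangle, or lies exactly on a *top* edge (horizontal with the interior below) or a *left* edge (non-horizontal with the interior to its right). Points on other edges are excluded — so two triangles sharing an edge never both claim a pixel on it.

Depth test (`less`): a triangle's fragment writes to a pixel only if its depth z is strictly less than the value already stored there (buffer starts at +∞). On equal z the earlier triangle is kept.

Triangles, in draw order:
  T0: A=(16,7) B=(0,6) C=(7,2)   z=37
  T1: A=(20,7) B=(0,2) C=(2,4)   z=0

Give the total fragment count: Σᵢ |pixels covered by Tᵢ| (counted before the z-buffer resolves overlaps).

T0:
  2·area = 71
  edge (16, 7)→(0, 6): d=(-16,-1) top-left  bias=+0
  edge (0, 6)→(7, 2): d=(7,-4) top-left  bias=+0
  edge (7, 2)→(16, 7): d=(9,5) right/bottom  bias=-1
    (3,1)@(7, 3): e=[55,7,9] → █
    (4,1)@(9, 3): e=[57,15,-1] → ·
    (1,2)@(3, 5): e=[19,5,47] → █
    (2,2)@(5, 5): e=[21,13,37] → █
    (4,2)@(9, 5): e=[25,29,17] → █
    (5,2)@(11, 5): e=[27,37,7] → █
    (6,2)@(13, 5): e=[29,45,-3] → ·
    (1,3)@(3, 7): e=[-13,19,65] → ·
    (2,3)@(5, 7): e=[-11,27,55] → ·
    (3,3)@(7, 7): e=[-9,35,45] → ·
    (4,3)@(9, 7): e=[-7,43,35] → ·
    (5,3)@(11, 7): e=[-5,51,25] → ·
  covered (6 px):
    · · · · · · · · · ·
    · · · █ · · · · · ·
    · █ █ █ █ █ · · · ·
    · · · · · · · · · ·
T1:
  2·area = 30  (B↔C swapped to make it positive)
  edge (20, 7)→(2, 4): d=(-18,-3) top-left  bias=+0
  edge (2, 4)→(0, 2): d=(-2,-2) top-left  bias=+0
  edge (0, 2)→(20, 7): d=(20,5) right/bottom  bias=-1
    (0,1)@(1, 3): e=[15,0,15] → █  [on edge]
    (1,1)@(3, 3): e=[21,4,5] → █
    (2,1)@(5, 3): e=[27,8,-5] → ·
    (0,2)@(1, 5): e=[-21,-4,55] → ·
    (1,2)@(3, 5): e=[-15,0,45] → ·  [on edge]
    (4,2)@(9, 5): e=[3,12,15] → █
    (5,2)@(11, 5): e=[9,16,5] → █
    (6,2)@(13, 5): e=[15,20,-5] → ·
    (2,3)@(5, 7): e=[-45,0,75] → ·  [on edge]
    (4,3)@(9, 7): e=[-33,8,55] → ·
    (5,3)@(11, 7): e=[-27,12,45] → ·
  covered (4 px):
    · · · · · · · · · ·
    █ █ · · · · · · · ·
    · · · · █ █ · · · ·
    · · · · · · · · · ·

Answer: 10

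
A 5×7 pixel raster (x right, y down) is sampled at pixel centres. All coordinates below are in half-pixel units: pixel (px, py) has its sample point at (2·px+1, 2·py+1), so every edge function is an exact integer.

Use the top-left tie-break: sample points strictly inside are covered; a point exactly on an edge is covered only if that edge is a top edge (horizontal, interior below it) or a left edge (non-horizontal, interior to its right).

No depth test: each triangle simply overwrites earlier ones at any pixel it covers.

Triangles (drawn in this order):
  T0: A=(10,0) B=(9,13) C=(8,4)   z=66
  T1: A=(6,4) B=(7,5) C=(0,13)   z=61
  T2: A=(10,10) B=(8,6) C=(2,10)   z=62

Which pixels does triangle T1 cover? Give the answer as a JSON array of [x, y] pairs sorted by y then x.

T0:
  2·area = 22
  edge (10, 0)→(9, 13): d=(-1,13) right/bottom  bias=-1
  edge (9, 13)→(8, 4): d=(-1,-9) top-left  bias=+0
  edge (8, 4)→(10, 0): d=(2,-4) top-left  bias=+0
    (4,1)@(9, 3): e=[10,10,2] → #
    (4,2)@(9, 5): e=[8,8,6] → #
    (4,3)@(9, 7): e=[6,6,10] → #
    (4,4)@(9, 9): e=[4,4,14] → #
    (4,5)@(9, 11): e=[2,2,18] → #
    (4,6)@(9, 13): e=[0,0,22] → ·  [on edge]
  covered (5 px):
    · · · · ·
    · · · · #
    · · · · #
    · · · · #
    · · · · #
    · · · · #
    · · · · ·
T1:
  2·area = 15
  edge (6, 4)→(7, 5): d=(1,1) right/bottom  bias=-1
  edge (7, 5)→(0, 13): d=(-7,8) right/bottom  bias=-1
  edge (0, 13)→(6, 4): d=(6,-9) top-left  bias=+0
    (1,0)@(3, 1): e=[0,60,-45] → ·  [on edge]
    (2,1)@(5, 3): e=[0,30,-15] → ·  [on edge]
    (3,2)@(7, 5): e=[0,0,15] → ·  [on edge]
    (2,3)@(5, 7): e=[4,2,9] → #
    (3,3)@(7, 7): e=[2,-14,27] → ·
    (4,3)@(9, 7): e=[0,-30,45] → ·  [on edge]
    (1,4)@(3, 9): e=[8,4,3] → #
    (2,4)@(5, 9): e=[6,-12,21] → ·
    (1,5)@(3, 11): e=[10,-10,15] → ·
  covered (2 px):
    · · · · ·
    · · · · ·
    · · · · ·
    · · # · ·
    · # · · ·
    · · · · ·
    · · · · ·
T2:
  2·area = 32  (B↔C swapped to make it positive)
  edge (10, 10)→(2, 10): d=(-8,0) right/bottom  bias=-1
  edge (2, 10)→(8, 6): d=(6,-4) top-left  bias=+0
  edge (8, 6)→(10, 10): d=(2,4) right/bottom  bias=-1
    (3,3)@(7, 7): e=[24,2,6] → #
    (4,3)@(9, 7): e=[24,10,-2] → ·
    (2,4)@(5, 9): e=[8,6,18] → #
    (4,4)@(9, 9): e=[8,22,2] → #
    (2,5)@(5, 11): e=[-8,18,22] → ·
    (3,5)@(7, 11): e=[-8,26,14] → ·
    (4,5)@(9, 11): e=[-8,34,6] → ·
  covered (4 px):
    · · · · ·
    · · · · ·
    · · · · ·
    · · · # ·
    · · # # #
    · · · · ·
    · · · · ·

Result: [[2,3],[1,4]]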